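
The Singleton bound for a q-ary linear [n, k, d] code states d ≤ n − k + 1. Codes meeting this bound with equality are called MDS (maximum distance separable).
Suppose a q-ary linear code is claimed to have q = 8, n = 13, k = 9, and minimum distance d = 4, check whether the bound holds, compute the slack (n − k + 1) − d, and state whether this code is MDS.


Singleton RHS = n − k + 1 = 5, slack = 1, bound satisfied, not MDS.

Singleton bound: d ≤ n − k + 1.
Here n = 13, k = 9, so n − k + 1 = 5.
Given d = 4, check d ≤ 5: YES.
Slack = (n − k + 1) − d = 1.
The code is NOT MDS (slack = 1 > 0).
Description: the claimed parameters are [13, 9, 4]_8; such a code would be non-MDS.


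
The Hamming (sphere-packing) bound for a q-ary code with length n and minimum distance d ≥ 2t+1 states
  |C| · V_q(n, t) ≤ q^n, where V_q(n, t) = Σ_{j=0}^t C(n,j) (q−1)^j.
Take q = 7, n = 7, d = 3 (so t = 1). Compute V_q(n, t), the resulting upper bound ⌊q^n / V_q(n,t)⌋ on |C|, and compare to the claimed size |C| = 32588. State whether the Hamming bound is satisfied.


V_q(n, t) = 43, q^n = 823543, Hamming bound = 19152, |C| = 32588 > bound (violated).

Step 1: Compute V_q(n, t) = Σ_{j=0}^1 C(n, j) (q−1)^j.
  j = 0: C(7,0)·(6)^0 = 1·1 = 1.
  j = 1: C(7,1)·(6)^1 = 7·6 = 42.
  V_q(n, t) = 1 + 42 = 43.
Step 2: q^n = 7^7 = 823543.
Step 3: Hamming bound ⌊q^n / V_q(n,t)⌋ = ⌊823543/43⌋ = 19152.
Step 4: Compare |C| = 32588 to 19152: violated.
The claimed |C| lies above the Hamming bound, so no 7-ary code of length 7 with d ≥ 3 can have 32588 codewords.


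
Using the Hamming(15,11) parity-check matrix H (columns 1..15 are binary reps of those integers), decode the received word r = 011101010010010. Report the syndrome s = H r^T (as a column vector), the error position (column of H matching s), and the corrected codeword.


s = (1, 1, 1, 0)^T, error position = 14, corrected codeword c = 011101010010000

Compute s = H r^T mod 2 one row at a time:
  s_1 = 1 + 0 + 0 + 1 + 0 + 0 + 1 + 0 = 3 ≡ 1 (mod 2).
  s_2 = 1 + 0 + 1 + 0 + 0 + 0 + 1 + 0 = 3 ≡ 1 (mod 2).
  s_3 = 1 + 1 + 1 + 0 + 0 + 1 + 1 + 0 = 5 ≡ 1 (mod 2).
  s_4 = 0 + 1 + 0 + 0 + 0 + 1 + 0 + 0 = 2 ≡ 0 (mod 2).
s = (1, 1, 1, 0)^T — this equals column 14 of H (binary 1110), so error is at position 14.
Correct: flip bit 14 of r = 011101010010010 to get c = 011101010010000.


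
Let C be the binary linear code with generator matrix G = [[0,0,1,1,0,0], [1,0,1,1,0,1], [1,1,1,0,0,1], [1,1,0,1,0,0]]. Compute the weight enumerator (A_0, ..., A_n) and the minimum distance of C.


Weight distribution: A_0 = 1, A_1 = 2, A_2 = 4, A_3 = 6, A_4 = 3. Minimum distance d = 1.

Enumerate all 2^4 = 16 messages m ∈ F_2^4.
For each, compute codeword c = mG in F_2^6, then tally its weight.
  m = 0000 → c = 000000, weight = 0.
  m = 1000 → c = 001100, weight = 2.
  m = 0100 → c = 101101, weight = 4.
  m = 1100 → c = 100001, weight = 2.
  m = 0010 → c = 111001, weight = 4.
  m = 1010 → c = 110101, weight = 4.
  m = 0110 → c = 010100, weight = 2.
  m = 1110 → c = 011000, weight = 2.
  m = 0001 → c = 110100, weight = 3.
  m = 1001 → c = 111000, weight = 3.
  m = 0101 → c = 011001, weight = 3.
  m = 1101 → c = 010101, weight = 3.
  m = 0011 → c = 001101, weight = 3.
  m = 1011 → c = 000001, weight = 1.
  m = 0111 → c = 100000, weight = 1.
  m = 1111 → c = 101100, weight = 3.
Tally weights:
  weight 0: 1 codewords.
  weight 1: 2 codewords.
  weight 2: 4 codewords.
  weight 3: 6 codewords.
  weight 4: 3 codewords.
Minimum distance d = smallest w > 0 with A_w > 0 = 1.
Sanity: Σ A_w = 16 = 2^4 = 16 ✓.


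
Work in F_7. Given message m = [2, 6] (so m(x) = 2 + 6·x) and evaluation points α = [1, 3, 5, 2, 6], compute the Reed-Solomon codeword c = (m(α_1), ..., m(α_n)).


c = [1, 6, 4, 0, 3]

Message polynomial: m(x) = 2 + 6·x (mod 7).
For each evaluation point α_i, compute m(α_i) mod 7:
  α_1 = 1: Horner steps 6 → 1, so m(1) = 1.
  α_2 = 3: Horner steps 6 → 6, so m(3) = 6.
  α_3 = 5: Horner steps 6 → 4, so m(5) = 4.
  α_4 = 2: Horner steps 6 → 0, so m(2) = 0.
  α_5 = 6: Horner steps 6 → 3, so m(6) = 3.
Codeword c = [1, 6, 4, 0, 3] ∈ F_7^5.


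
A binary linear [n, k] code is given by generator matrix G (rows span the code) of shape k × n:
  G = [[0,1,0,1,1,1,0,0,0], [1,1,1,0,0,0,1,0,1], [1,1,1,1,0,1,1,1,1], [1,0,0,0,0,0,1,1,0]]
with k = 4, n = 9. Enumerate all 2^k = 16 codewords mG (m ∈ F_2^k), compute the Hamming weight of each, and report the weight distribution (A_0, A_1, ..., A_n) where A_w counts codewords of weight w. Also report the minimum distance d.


Weight distribution: A_0 = 1, A_3 = 4, A_4 = 4, A_5 = 2, A_6 = 2, A_7 = 2, A_8 = 1. Minimum distance d = 3.

Enumerate all 2^4 = 16 messages m ∈ F_2^4.
For each, compute codeword c = mG in F_2^9, then tally its weight.
  m = 0000 → c = 000000000, weight = 0.
  m = 1000 → c = 010111000, weight = 4.
  m = 0100 → c = 111000101, weight = 5.
  m = 1100 → c = 101111101, weight = 7.
  m = 0010 → c = 111101111, weight = 8.
  m = 1010 → c = 101010111, weight = 6.
  m = 0110 → c = 000101010, weight = 3.
  m = 1110 → c = 010010010, weight = 3.
  m = 0001 → c = 100000110, weight = 3.
  m = 1001 → c = 110111110, weight = 7.
  m = 0101 → c = 011000011, weight = 4.
  m = 1101 → c = 001111011, weight = 6.
  m = 0011 → c = 011101001, weight = 5.
  m = 1011 → c = 001010001, weight = 3.
  m = 0111 → c = 100101100, weight = 4.
  m = 1111 → c = 110010100, weight = 4.
Tally weights:
  weight 0: 1 codewords.
  weight 3: 4 codewords.
  weight 4: 4 codewords.
  weight 5: 2 codewords.
  weight 6: 2 codewords.
  weight 7: 2 codewords.
  weight 8: 1 codewords.
Minimum distance d = smallest w > 0 with A_w > 0 = 3.
Sanity: Σ A_w = 16 = 2^4 = 16 ✓.


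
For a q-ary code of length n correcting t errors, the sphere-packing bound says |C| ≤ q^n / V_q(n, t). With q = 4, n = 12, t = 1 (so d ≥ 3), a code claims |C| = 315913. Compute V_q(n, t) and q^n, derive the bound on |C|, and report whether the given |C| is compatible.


V_q(n, t) = 37, q^n = 16777216, Hamming bound = 453438, |C| = 315913 ≤ bound (satisfied).

Step 1: Compute V_q(n, t) = Σ_{j=0}^1 C(n, j) (q−1)^j.
  j = 0: C(12,0)·(3)^0 = 1·1 = 1.
  j = 1: C(12,1)·(3)^1 = 12·3 = 36.
  V_q(n, t) = 1 + 36 = 37.
Step 2: q^n = 4^12 = 16777216.
Step 3: Hamming bound ⌊q^n / V_q(n,t)⌋ = ⌊16777216/37⌋ = 453438.
Step 4: Compare |C| = 315913 to 453438: satisfied.
The claimed |C| lies below the Hamming bound.


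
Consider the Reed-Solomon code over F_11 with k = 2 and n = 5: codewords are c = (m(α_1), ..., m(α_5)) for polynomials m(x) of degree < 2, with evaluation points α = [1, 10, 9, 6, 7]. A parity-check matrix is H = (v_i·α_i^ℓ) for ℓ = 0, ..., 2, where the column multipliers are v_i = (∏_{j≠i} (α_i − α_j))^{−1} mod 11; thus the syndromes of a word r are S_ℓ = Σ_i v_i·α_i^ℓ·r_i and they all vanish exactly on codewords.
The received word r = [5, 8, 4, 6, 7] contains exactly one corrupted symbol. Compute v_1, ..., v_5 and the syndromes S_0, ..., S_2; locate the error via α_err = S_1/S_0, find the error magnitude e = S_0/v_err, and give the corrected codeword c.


S = (6, 3, 7), error at position 4, error magnitude e = 3, c = [5, 8, 4, 3, 7].

Step 1: column multipliers v_i = (∏_{j≠i}(α_i − α_j))^{−1} mod 11.
  i = 1 (α = 1): (1−10)(1−9)(1−6)(1−7) = (−9)·(−8)·(−5)·(−6) = 2160 ≡ 4, so v_1 = 4^{−1} = 3 (mod 11).
  i = 2 (α = 10): (10−1)(10−9)(10−6)(10−7) = 9·1·4·3 = 108 ≡ 9, so v_2 = 9^{−1} = 5 (mod 11).
  i = 3 (α = 9): (9−1)(9−10)(9−6)(9−7) = 8·(−1)·3·2 = −48 ≡ 7, so v_3 = 7^{−1} = 8 (mod 11).
  i = 4 (α = 6): (6−1)(6−10)(6−9)(6−7) = 5·(−4)·(−3)·(−1) = −60 ≡ 6, so v_4 = 6^{−1} = 2 (mod 11).
  i = 5 (α = 7): (7−1)(7−10)(7−9)(7−6) = 6·(−3)·(−2)·1 = 36 ≡ 3, so v_5 = 3^{−1} = 4 (mod 11).
  v = [3, 5, 8, 2, 4].
Step 2: syndromes of r = [5, 8, 4, 6, 7] (all sums mod 11).
  S_0 = Σ v_i r_i = 3·5 + 5·8 + 8·4 + 2·6 + 4·7 = 127 ≡ 6.
  S_1 = Σ v_i α_i r_i = 3·1·5 + 5·10·8 + 8·9·4 + 2·6·6 + 4·7·7 = 971 ≡ 3.
  α_i^2 mod 11 = [1, 1, 4, 3, 5].
  S_2 = Σ v_i α_i^2 r_i = 3·1·5 + 5·1·8 + 8·4·4 + 2·3·6 + 4·5·7 = 359 ≡ 7.
  S = (6, 3, 7) ≠ 0, so r is not a codeword (an error is present).
Step 3: locate the error. For a single error e at position i, S_ℓ = v_i·e·α_i^ℓ, so α_err = S_1/S_0.
  S_0^{−1} = 6^{−1} = 2 (mod 11), so α_err = 3·2 = 6 ≡ 6 = α_4. Error position i = 4.
  Consistency check: S_2/S_1 = 7·4 = 28 ≡ 6 = α_err ✓ (single-error assumption holds).
Step 4: error magnitude e = S_0/v_4 = S_0·∏_{j≠4}(α_4 − α_j) = 6·6 = 36 ≡ 3 (mod 11).
Step 5: correct position 4: c_4 = r_4 − e = 6 − 3 ≡ 3 (mod 11). Hence c = [5, 8, 4, 3, 7].
  Check: interpolating c through the α_i gives m(x) = 1 + 4·x (degree < 2) with m(α_i) = c_i for every i, so c is indeed a codeword.


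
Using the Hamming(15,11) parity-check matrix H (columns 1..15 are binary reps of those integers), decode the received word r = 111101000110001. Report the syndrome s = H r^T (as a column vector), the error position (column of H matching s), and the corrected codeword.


s = (1, 1, 0, 0)^T, error position = 12, corrected codeword c = 111101000111001

Compute s = H r^T mod 2 one row at a time:
  s_1 = 0 + 0 + 1 + 1 + 0 + 0 + 0 + 1 = 3 ≡ 1 (mod 2).
  s_2 = 1 + 0 + 1 + 0 + 0 + 0 + 0 + 1 = 3 ≡ 1 (mod 2).
  s_3 = 1 + 1 + 1 + 0 + 1 + 1 + 0 + 1 = 6 ≡ 0 (mod 2).
  s_4 = 1 + 1 + 0 + 0 + 0 + 1 + 0 + 1 = 4 ≡ 0 (mod 2).
s = (1, 1, 0, 0)^T — this equals column 12 of H (binary 1100), so error is at position 12.
Correct: flip bit 12 of r = 111101000110001 to get c = 111101000111001.


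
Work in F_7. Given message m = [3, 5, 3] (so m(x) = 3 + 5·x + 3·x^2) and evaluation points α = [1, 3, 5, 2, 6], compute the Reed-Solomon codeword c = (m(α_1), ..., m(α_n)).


c = [4, 3, 5, 4, 1]

Message polynomial: m(x) = 3 + 5·x + 3·x^2 (mod 7).
For each evaluation point α_i, compute m(α_i) mod 7:
  α_1 = 1: Horner steps 3 → 1 → 4, so m(1) = 4.
  α_2 = 3: Horner steps 3 → 0 → 3, so m(3) = 3.
  α_3 = 5: Horner steps 3 → 6 → 5, so m(5) = 5.
  α_4 = 2: Horner steps 3 → 4 → 4, so m(2) = 4.
  α_5 = 6: Horner steps 3 → 2 → 1, so m(6) = 1.
Codeword c = [4, 3, 5, 4, 1] ∈ F_7^5.


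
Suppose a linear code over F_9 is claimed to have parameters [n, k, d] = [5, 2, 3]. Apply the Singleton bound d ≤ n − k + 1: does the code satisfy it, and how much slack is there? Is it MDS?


Singleton RHS = n − k + 1 = 4, slack = 1, bound satisfied, not MDS.

Singleton bound: d ≤ n − k + 1.
Here n = 5, k = 2, so n − k + 1 = 4.
Given d = 3, check d ≤ 4: YES.
Slack = (n − k + 1) − d = 1.
The code is NOT MDS (slack = 1 > 0).
Description: the claimed parameters are [5, 2, 3]_9; such a code would be non-MDS.


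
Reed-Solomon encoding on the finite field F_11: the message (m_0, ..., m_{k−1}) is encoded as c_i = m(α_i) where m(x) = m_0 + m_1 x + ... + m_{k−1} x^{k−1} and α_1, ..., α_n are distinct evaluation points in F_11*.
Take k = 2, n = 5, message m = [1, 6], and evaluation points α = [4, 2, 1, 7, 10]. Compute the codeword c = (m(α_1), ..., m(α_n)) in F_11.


c = [3, 2, 7, 10, 6]

Message polynomial: m(x) = 1 + 6·x (mod 11).
For each evaluation point α_i, compute m(α_i) mod 11:
  α_1 = 4: Horner steps 6 → 3, so m(4) = 3.
  α_2 = 2: Horner steps 6 → 2, so m(2) = 2.
  α_3 = 1: Horner steps 6 → 7, so m(1) = 7.
  α_4 = 7: Horner steps 6 → 10, so m(7) = 10.
  α_5 = 10: Horner steps 6 → 6, so m(10) = 6.
Codeword c = [3, 2, 7, 10, 6] ∈ F_11^5.


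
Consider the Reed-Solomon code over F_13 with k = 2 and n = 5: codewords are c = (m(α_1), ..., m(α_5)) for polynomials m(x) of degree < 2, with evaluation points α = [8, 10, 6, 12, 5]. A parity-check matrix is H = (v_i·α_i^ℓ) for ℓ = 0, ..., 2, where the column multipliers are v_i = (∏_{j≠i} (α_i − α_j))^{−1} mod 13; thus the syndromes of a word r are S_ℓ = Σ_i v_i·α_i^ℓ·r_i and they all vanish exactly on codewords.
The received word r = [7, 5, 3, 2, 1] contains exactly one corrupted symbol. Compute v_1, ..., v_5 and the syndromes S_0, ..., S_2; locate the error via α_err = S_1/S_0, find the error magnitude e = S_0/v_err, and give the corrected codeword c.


S = (3, 4, 1), error at position 2, error magnitude e = 7, c = [7, 11, 3, 2, 1].

Step 1: column multipliers v_i = (∏_{j≠i}(α_i − α_j))^{−1} mod 13.
  i = 1 (α = 8): (8−10)(8−6)(8−12)(8−5) = (−2)·2·(−4)·3 = 48 ≡ 9, so v_1 = 9^{−1} = 3 (mod 13).
  i = 2 (α = 10): (10−8)(10−6)(10−12)(10−5) = 2·4·(−2)·5 = −80 ≡ 11, so v_2 = 11^{−1} = 6 (mod 13).
  i = 3 (α = 6): (6−8)(6−10)(6−12)(6−5) = (−2)·(−4)·(−6)·1 = −48 ≡ 4, so v_3 = 4^{−1} = 10 (mod 13).
  i = 4 (α = 12): (12−8)(12−10)(12−6)(12−5) = 4·2·6·7 = 336 ≡ 11, so v_4 = 11^{−1} = 6 (mod 13).
  i = 5 (α = 5): (5−8)(5−10)(5−6)(5−12) = (−3)·(−5)·(−1)·(−7) = 105 ≡ 1, so v_5 = 1^{−1} = 1 (mod 13).
  v = [3, 6, 10, 6, 1].
Step 2: syndromes of r = [7, 5, 3, 2, 1] (all sums mod 13).
  S_0 = Σ v_i r_i = 3·7 + 6·5 + 10·3 + 6·2 + 1·1 = 94 ≡ 3.
  S_1 = Σ v_i α_i r_i = 3·8·7 + 6·10·5 + 10·6·3 + 6·12·2 + 1·5·1 = 797 ≡ 4.
  α_i^2 mod 13 = [12, 9, 10, 1, 12].
  S_2 = Σ v_i α_i^2 r_i = 3·12·7 + 6·9·5 + 10·10·3 + 6·1·2 + 1·12·1 = 846 ≡ 1.
  S = (3, 4, 1) ≠ 0, so r is not a codeword (an error is present).
Step 3: locate the error. For a single error e at position i, S_ℓ = v_i·e·α_i^ℓ, so α_err = S_1/S_0.
  S_0^{−1} = 3^{−1} = 9 (mod 13), so α_err = 4·9 = 36 ≡ 10 = α_2. Error position i = 2.
  Consistency check: S_2/S_1 = 1·10 = 10 ≡ 10 = α_err ✓ (single-error assumption holds).
Step 4: error magnitude e = S_0/v_2 = S_0·∏_{j≠2}(α_2 − α_j) = 3·11 = 33 ≡ 7 (mod 13).
Step 5: correct position 2: c_2 = r_2 − e = 5 − 7 ≡ 11 (mod 13). Hence c = [7, 11, 3, 2, 1].
  Check: interpolating c through the α_i gives m(x) = 4 + 2·x (degree < 2) with m(α_i) = c_i for every i, so c is indeed a codeword.


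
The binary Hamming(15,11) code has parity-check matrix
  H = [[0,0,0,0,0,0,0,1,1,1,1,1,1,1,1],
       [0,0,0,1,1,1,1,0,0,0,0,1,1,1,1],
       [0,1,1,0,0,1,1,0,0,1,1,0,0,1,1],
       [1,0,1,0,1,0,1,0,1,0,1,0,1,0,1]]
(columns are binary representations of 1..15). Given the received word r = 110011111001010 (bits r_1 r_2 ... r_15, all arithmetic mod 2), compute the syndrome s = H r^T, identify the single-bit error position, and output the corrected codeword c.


s = (0, 1, 0, 0)^T, error position = 4, corrected codeword c = 110111111001010

Compute s = H r^T mod 2 one row at a time:
  s_1 = 1 + 1 + 0 + 0 + 1 + 0 + 1 + 0 = 4 ≡ 0 (mod 2).
  s_2 = 0 + 1 + 1 + 1 + 1 + 0 + 1 + 0 = 5 ≡ 1 (mod 2).
  s_3 = 1 + 0 + 1 + 1 + 0 + 0 + 1 + 0 = 4 ≡ 0 (mod 2).
  s_4 = 1 + 0 + 1 + 1 + 1 + 0 + 0 + 0 = 4 ≡ 0 (mod 2).
s = (0, 1, 0, 0)^T — this equals column 4 of H (binary 0100), so error is at position 4.
Correct: flip bit 4 of r = 110011111001010 to get c = 110111111001010.


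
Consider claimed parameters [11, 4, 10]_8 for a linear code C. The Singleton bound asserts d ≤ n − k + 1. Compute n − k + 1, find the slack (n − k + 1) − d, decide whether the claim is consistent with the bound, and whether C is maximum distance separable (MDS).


Singleton RHS = n − k + 1 = 8, slack = -2, bound violated (no such code; not MDS).

Singleton bound: d ≤ n − k + 1.
Here n = 11, k = 4, so n − k + 1 = 8.
Given d = 10, check d ≤ 8: NO.
Slack = (n − k + 1) − d = -2.
The slack is negative: d = 10 exceeds n − k + 1 = 8 by 2, so the Singleton bound is violated and no linear [11, 4, 10]_8 code can exist. In particular it is not MDS (MDS requires d = n − k + 1 exactly).
Description: the claimed parameters are [11, 4, 10]_8; such a code would be impossible (violates the Singleton bound).


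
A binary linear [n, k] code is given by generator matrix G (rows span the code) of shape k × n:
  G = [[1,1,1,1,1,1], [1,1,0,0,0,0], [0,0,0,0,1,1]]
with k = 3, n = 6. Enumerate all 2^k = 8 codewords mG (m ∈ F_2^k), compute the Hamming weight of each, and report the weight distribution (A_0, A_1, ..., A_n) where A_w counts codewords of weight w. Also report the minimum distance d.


Weight distribution: A_0 = 1, A_2 = 3, A_4 = 3, A_6 = 1. Minimum distance d = 2.

Enumerate all 2^3 = 8 messages m ∈ F_2^3.
For each, compute codeword c = mG in F_2^6, then tally its weight.
  m = 000 → c = 000000, weight = 0.
  m = 100 → c = 111111, weight = 6.
  m = 010 → c = 110000, weight = 2.
  m = 110 → c = 001111, weight = 4.
  m = 001 → c = 000011, weight = 2.
  m = 101 → c = 111100, weight = 4.
  m = 011 → c = 110011, weight = 4.
  m = 111 → c = 001100, weight = 2.
Tally weights:
  weight 0: 1 codewords.
  weight 2: 3 codewords.
  weight 4: 3 codewords.
  weight 6: 1 codewords.
Minimum distance d = smallest w > 0 with A_w > 0 = 2.
Sanity: Σ A_w = 8 = 2^3 = 8 ✓.


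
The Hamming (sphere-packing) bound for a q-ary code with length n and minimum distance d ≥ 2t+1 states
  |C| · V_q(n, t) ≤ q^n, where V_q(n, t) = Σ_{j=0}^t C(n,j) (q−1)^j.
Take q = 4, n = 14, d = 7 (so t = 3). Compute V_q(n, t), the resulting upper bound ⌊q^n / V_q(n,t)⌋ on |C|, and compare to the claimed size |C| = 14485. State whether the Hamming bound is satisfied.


V_q(n, t) = 10690, q^n = 268435456, Hamming bound = 25110, |C| = 14485 ≤ bound (satisfied).

Step 1: Compute V_q(n, t) = Σ_{j=0}^3 C(n, j) (q−1)^j.
  j = 0: C(14,0)·(3)^0 = 1·1 = 1.
  j = 1: C(14,1)·(3)^1 = 14·3 = 42.
  j = 2: C(14,2)·(3)^2 = 91·9 = 819.
  j = 3: C(14,3)·(3)^3 = 364·27 = 9828.
  V_q(n, t) = 1 + 42 + 819 + 9828 = 10690.
Step 2: q^n = 4^14 = 268435456.
Step 3: Hamming bound ⌊q^n / V_q(n,t)⌋ = ⌊268435456/10690⌋ = 25110.
Step 4: Compare |C| = 14485 to 25110: satisfied.
The claimed |C| lies below the Hamming bound.


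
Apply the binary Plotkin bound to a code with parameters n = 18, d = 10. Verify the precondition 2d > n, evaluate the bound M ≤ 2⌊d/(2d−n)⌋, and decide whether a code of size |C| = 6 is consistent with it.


Plotkin bound M ≤ 10; given |C| = 6 ≤ bound (satisfied).

Check applicability: 2d = 20, n = 18.
2d − n = 2 > 0, so Plotkin applies.
Compute d/(2d−n) = 10/2 ≈ 5.0000.
⌊d/(2d−n)⌋ = 5.
Plotkin bound: M ≤ 2·5 = 10.
Given |C| = 6, check: satisfied.
This |C| is below the Plotkin bound.


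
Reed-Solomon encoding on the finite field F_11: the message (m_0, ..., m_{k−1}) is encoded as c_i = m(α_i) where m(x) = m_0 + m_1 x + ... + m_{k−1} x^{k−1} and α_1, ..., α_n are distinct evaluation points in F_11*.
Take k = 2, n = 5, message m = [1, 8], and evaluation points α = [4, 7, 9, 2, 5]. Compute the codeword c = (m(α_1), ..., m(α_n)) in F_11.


c = [0, 2, 7, 6, 8]

Message polynomial: m(x) = 1 + 8·x (mod 11).
For each evaluation point α_i, compute m(α_i) mod 11:
  α_1 = 4: Horner steps 8 → 0, so m(4) = 0.
  α_2 = 7: Horner steps 8 → 2, so m(7) = 2.
  α_3 = 9: Horner steps 8 → 7, so m(9) = 7.
  α_4 = 2: Horner steps 8 → 6, so m(2) = 6.
  α_5 = 5: Horner steps 8 → 8, so m(5) = 8.
Codeword c = [0, 2, 7, 6, 8] ∈ F_11^5.


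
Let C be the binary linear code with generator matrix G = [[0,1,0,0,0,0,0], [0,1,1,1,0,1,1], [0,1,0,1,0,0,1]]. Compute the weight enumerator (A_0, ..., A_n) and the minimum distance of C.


Weight distribution: A_0 = 1, A_1 = 1, A_2 = 2, A_3 = 2, A_4 = 1, A_5 = 1. Minimum distance d = 1.

Enumerate all 2^3 = 8 messages m ∈ F_2^3.
For each, compute codeword c = mG in F_2^7, then tally its weight.
  m = 000 → c = 0000000, weight = 0.
  m = 100 → c = 0100000, weight = 1.
  m = 010 → c = 0111011, weight = 5.
  m = 110 → c = 0011011, weight = 4.
  m = 001 → c = 0101001, weight = 3.
  m = 101 → c = 0001001, weight = 2.
  m = 011 → c = 0010010, weight = 2.
  m = 111 → c = 0110010, weight = 3.
Tally weights:
  weight 0: 1 codewords.
  weight 1: 1 codewords.
  weight 2: 2 codewords.
  weight 3: 2 codewords.
  weight 4: 1 codewords.
  weight 5: 1 codewords.
Minimum distance d = smallest w > 0 with A_w > 0 = 1.
Sanity: Σ A_w = 8 = 2^3 = 8 ✓.


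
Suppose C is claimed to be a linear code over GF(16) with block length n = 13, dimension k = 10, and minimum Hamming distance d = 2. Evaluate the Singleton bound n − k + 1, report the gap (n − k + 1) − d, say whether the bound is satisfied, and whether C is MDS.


Singleton RHS = n − k + 1 = 4, slack = 2, bound satisfied, not MDS.

Singleton bound: d ≤ n − k + 1.
Here n = 13, k = 10, so n − k + 1 = 4.
Given d = 2, check d ≤ 4: YES.
Slack = (n − k + 1) − d = 2.
The code is NOT MDS (slack = 2 > 0).
Description: the claimed parameters are [13, 10, 2]_16; such a code would be non-MDS.


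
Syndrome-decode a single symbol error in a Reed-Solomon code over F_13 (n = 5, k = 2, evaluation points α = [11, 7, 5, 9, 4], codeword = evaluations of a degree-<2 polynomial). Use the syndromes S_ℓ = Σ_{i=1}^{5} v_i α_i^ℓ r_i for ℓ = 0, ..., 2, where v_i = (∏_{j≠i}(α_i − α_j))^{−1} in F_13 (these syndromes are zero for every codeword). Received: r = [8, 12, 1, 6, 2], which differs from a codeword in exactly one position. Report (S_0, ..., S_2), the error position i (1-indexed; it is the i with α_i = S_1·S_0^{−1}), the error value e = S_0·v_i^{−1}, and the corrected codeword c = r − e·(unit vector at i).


S = (2, 5, 6), error at position 4, error magnitude e = 9, c = [8, 12, 1, 10, 2].

Step 1: column multipliers v_i = (∏_{j≠i}(α_i − α_j))^{−1} mod 13.
  i = 1 (α = 11): (11−7)(11−5)(11−9)(11−4) = 4·6·2·7 = 336 ≡ 11, so v_1 = 11^{−1} = 6 (mod 13).
  i = 2 (α = 7): (7−11)(7−5)(7−9)(7−4) = (−4)·2·(−2)·3 = 48 ≡ 9, so v_2 = 9^{−1} = 3 (mod 13).
  i = 3 (α = 5): (5−11)(5−7)(5−9)(5−4) = (−6)·(−2)·(−4)·1 = −48 ≡ 4, so v_3 = 4^{−1} = 10 (mod 13).
  i = 4 (α = 9): (9−11)(9−7)(9−5)(9−4) = (−2)·2·4·5 = −80 ≡ 11, so v_4 = 11^{−1} = 6 (mod 13).
  i = 5 (α = 4): (4−11)(4−7)(4−5)(4−9) = (−7)·(−3)·(−1)·(−5) = 105 ≡ 1, so v_5 = 1^{−1} = 1 (mod 13).
  v = [6, 3, 10, 6, 1].
Step 2: syndromes of r = [8, 12, 1, 6, 2] (all sums mod 13).
  S_0 = Σ v_i r_i = 6·8 + 3·12 + 10·1 + 6·6 + 1·2 = 132 ≡ 2.
  S_1 = Σ v_i α_i r_i = 6·11·8 + 3·7·12 + 10·5·1 + 6·9·6 + 1·4·2 = 1162 ≡ 5.
  α_i^2 mod 13 = [4, 10, 12, 3, 3].
  S_2 = Σ v_i α_i^2 r_i = 6·4·8 + 3·10·12 + 10·12·1 + 6·3·6 + 1·3·2 = 786 ≡ 6.
  S = (2, 5, 6) ≠ 0, so r is not a codeword (an error is present).
Step 3: locate the error. For a single error e at position i, S_ℓ = v_i·e·α_i^ℓ, so α_err = S_1/S_0.
  S_0^{−1} = 2^{−1} = 7 (mod 13), so α_err = 5·7 = 35 ≡ 9 = α_4. Error position i = 4.
  Consistency check: S_2/S_1 = 6·8 = 48 ≡ 9 = α_err ✓ (single-error assumption holds).
Step 4: error magnitude e = S_0/v_4 = S_0·∏_{j≠4}(α_4 − α_j) = 2·11 = 22 ≡ 9 (mod 13).
Step 5: correct position 4: c_4 = r_4 − e = 6 − 9 ≡ 10 (mod 13). Hence c = [8, 12, 1, 10, 2].
  Check: interpolating c through the α_i gives m(x) = 6 + 12·x (degree < 2) with m(α_i) = c_i for every i, so c is indeed a codeword.


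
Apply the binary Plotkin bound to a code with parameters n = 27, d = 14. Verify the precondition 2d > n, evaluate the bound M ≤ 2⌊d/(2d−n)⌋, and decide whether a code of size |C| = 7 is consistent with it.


Plotkin bound M ≤ 28; given |C| = 7 ≤ bound (satisfied).

Check applicability: 2d = 28, n = 27.
2d − n = 1 > 0, so Plotkin applies.
Compute d/(2d−n) = 14/1 ≈ 14.0000.
⌊d/(2d−n)⌋ = 14.
Plotkin bound: M ≤ 2·14 = 28.
Given |C| = 7, check: satisfied.
This |C| is below the Plotkin bound.


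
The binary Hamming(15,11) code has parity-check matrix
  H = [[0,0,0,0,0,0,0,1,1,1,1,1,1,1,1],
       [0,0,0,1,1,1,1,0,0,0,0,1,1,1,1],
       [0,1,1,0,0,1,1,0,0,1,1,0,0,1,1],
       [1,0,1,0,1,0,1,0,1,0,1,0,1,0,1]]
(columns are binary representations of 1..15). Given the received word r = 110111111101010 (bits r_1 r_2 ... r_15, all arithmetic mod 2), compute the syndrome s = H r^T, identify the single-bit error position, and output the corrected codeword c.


s = (1, 0, 1, 0)^T, error position = 10, corrected codeword c = 110111111001010

Compute s = H r^T mod 2 one row at a time:
  s_1 = 1 + 1 + 1 + 0 + 1 + 0 + 1 + 0 = 5 ≡ 1 (mod 2).
  s_2 = 1 + 1 + 1 + 1 + 1 + 0 + 1 + 0 = 6 ≡ 0 (mod 2).
  s_3 = 1 + 0 + 1 + 1 + 1 + 0 + 1 + 0 = 5 ≡ 1 (mod 2).
  s_4 = 1 + 0 + 1 + 1 + 1 + 0 + 0 + 0 = 4 ≡ 0 (mod 2).
s = (1, 0, 1, 0)^T — this equals column 10 of H (binary 1010), so error is at position 10.
Correct: flip bit 10 of r = 110111111101010 to get c = 110111111001010.


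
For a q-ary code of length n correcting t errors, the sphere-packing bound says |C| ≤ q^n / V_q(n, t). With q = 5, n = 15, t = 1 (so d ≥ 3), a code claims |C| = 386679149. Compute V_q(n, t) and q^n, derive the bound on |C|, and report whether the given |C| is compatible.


V_q(n, t) = 61, q^n = 30517578125, Hamming bound = 500288165, |C| = 386679149 ≤ bound (satisfied).

Step 1: Compute V_q(n, t) = Σ_{j=0}^1 C(n, j) (q−1)^j.
  j = 0: C(15,0)·(4)^0 = 1·1 = 1.
  j = 1: C(15,1)·(4)^1 = 15·4 = 60.
  V_q(n, t) = 1 + 60 = 61.
Step 2: q^n = 5^15 = 30517578125.
Step 3: Hamming bound ⌊q^n / V_q(n,t)⌋ = ⌊30517578125/61⌋ = 500288165.
Step 4: Compare |C| = 386679149 to 500288165: satisfied.
The claimed |C| lies below the Hamming bound.


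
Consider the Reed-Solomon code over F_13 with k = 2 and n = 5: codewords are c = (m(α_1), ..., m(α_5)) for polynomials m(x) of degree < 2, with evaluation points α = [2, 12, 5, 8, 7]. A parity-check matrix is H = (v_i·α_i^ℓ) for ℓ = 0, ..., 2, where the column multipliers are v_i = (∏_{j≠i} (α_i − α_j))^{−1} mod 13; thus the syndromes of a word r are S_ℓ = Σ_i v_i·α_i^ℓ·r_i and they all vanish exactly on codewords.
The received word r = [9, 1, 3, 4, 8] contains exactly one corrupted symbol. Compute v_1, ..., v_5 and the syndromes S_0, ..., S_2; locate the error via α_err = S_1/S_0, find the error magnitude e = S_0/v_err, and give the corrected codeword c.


S = (11, 9, 5), error at position 1, error magnitude e = 7, c = [2, 1, 3, 4, 8].

Step 1: column multipliers v_i = (∏_{j≠i}(α_i − α_j))^{−1} mod 13.
  i = 1 (α = 2): (2−12)(2−5)(2−8)(2−7) = (−10)·(−3)·(−6)·(−5) = 900 ≡ 3, so v_1 = 3^{−1} = 9 (mod 13).
  i = 2 (α = 12): (12−2)(12−5)(12−8)(12−7) = 10·7·4·5 = 1400 ≡ 9, so v_2 = 9^{−1} = 3 (mod 13).
  i = 3 (α = 5): (5−2)(5−12)(5−8)(5−7) = 3·(−7)·(−3)·(−2) = −126 ≡ 4, so v_3 = 4^{−1} = 10 (mod 13).
  i = 4 (α = 8): (8−2)(8−12)(8−5)(8−7) = 6·(−4)·3·1 = −72 ≡ 6, so v_4 = 6^{−1} = 11 (mod 13).
  i = 5 (α = 7): (7−2)(7−12)(7−5)(7−8) = 5·(−5)·2·(−1) = 50 ≡ 11, so v_5 = 11^{−1} = 6 (mod 13).
  v = [9, 3, 10, 11, 6].
Step 2: syndromes of r = [9, 1, 3, 4, 8] (all sums mod 13).
  S_0 = Σ v_i r_i = 9·9 + 3·1 + 10·3 + 11·4 + 6·8 = 206 ≡ 11.
  S_1 = Σ v_i α_i r_i = 9·2·9 + 3·12·1 + 10·5·3 + 11·8·4 + 6·7·8 = 1036 ≡ 9.
  α_i^2 mod 13 = [4, 1, 12, 12, 10].
  S_2 = Σ v_i α_i^2 r_i = 9·4·9 + 3·1·1 + 10·12·3 + 11·12·4 + 6·10·8 = 1695 ≡ 5.
  S = (11, 9, 5) ≠ 0, so r is not a codeword (an error is present).
Step 3: locate the error. For a single error e at position i, S_ℓ = v_i·e·α_i^ℓ, so α_err = S_1/S_0.
  S_0^{−1} = 11^{−1} = 6 (mod 13), so α_err = 9·6 = 54 ≡ 2 = α_1. Error position i = 1.
  Consistency check: S_2/S_1 = 5·3 = 15 ≡ 2 = α_err ✓ (single-error assumption holds).
Step 4: error magnitude e = S_0/v_1 = S_0·∏_{j≠1}(α_1 − α_j) = 11·3 = 33 ≡ 7 (mod 13).
Step 5: correct position 1: c_1 = r_1 − e = 9 − 7 ≡ 2 (mod 13). Hence c = [2, 1, 3, 4, 8].
  Check: interpolating c through the α_i gives m(x) = 10 + 9·x (degree < 2) with m(α_i) = c_i for every i, so c is indeed a codeword.


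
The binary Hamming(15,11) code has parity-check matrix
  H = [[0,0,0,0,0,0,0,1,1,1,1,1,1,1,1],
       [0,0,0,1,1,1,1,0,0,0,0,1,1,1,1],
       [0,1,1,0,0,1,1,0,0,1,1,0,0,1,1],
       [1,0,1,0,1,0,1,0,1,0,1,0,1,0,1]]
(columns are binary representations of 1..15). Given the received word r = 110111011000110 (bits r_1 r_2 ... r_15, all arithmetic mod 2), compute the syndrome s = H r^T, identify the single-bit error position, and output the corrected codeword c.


s = (0, 1, 1, 0)^T, error position = 6, corrected codeword c = 110110011000110

Compute s = H r^T mod 2 one row at a time:
  s_1 = 1 + 1 + 0 + 0 + 0 + 1 + 1 + 0 = 4 ≡ 0 (mod 2).
  s_2 = 1 + 1 + 1 + 0 + 0 + 1 + 1 + 0 = 5 ≡ 1 (mod 2).
  s_3 = 1 + 0 + 1 + 0 + 0 + 0 + 1 + 0 = 3 ≡ 1 (mod 2).
  s_4 = 1 + 0 + 1 + 0 + 1 + 0 + 1 + 0 = 4 ≡ 0 (mod 2).
s = (0, 1, 1, 0)^T — this equals column 6 of H (binary 0110), so error is at position 6.
Correct: flip bit 6 of r = 110111011000110 to get c = 110110011000110.


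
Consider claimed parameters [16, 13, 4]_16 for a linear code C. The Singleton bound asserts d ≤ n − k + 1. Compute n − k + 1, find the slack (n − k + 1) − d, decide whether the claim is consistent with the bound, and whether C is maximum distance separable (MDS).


Singleton RHS = n − k + 1 = 4, slack = 0, bound satisfied, MDS.

Singleton bound: d ≤ n − k + 1.
Here n = 16, k = 13, so n − k + 1 = 4.
Given d = 4, check d ≤ 4: YES.
Slack = (n − k + 1) − d = 0.
The code is MDS (slack = 0).
Description: the claimed parameters are [16, 13, 4]_16; such a code would be MDS (meets Singleton bound).


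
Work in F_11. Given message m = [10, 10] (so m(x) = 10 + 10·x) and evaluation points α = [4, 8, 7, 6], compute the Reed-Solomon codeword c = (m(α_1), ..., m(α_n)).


c = [6, 2, 3, 4]

Message polynomial: m(x) = 10 + 10·x (mod 11).
For each evaluation point α_i, compute m(α_i) mod 11:
  α_1 = 4: Horner steps 10 → 6, so m(4) = 6.
  α_2 = 8: Horner steps 10 → 2, so m(8) = 2.
  α_3 = 7: Horner steps 10 → 3, so m(7) = 3.
  α_4 = 6: Horner steps 10 → 4, so m(6) = 4.
Codeword c = [6, 2, 3, 4] ∈ F_11^4.


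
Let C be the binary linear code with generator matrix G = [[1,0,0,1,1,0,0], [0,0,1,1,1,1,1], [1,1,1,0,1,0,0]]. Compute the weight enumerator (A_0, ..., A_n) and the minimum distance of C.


Weight distribution: A_0 = 1, A_3 = 2, A_4 = 3, A_5 = 2. Minimum distance d = 3.

Enumerate all 2^3 = 8 messages m ∈ F_2^3.
For each, compute codeword c = mG in F_2^7, then tally its weight.
  m = 000 → c = 0000000, weight = 0.
  m = 100 → c = 1001100, weight = 3.
  m = 010 → c = 0011111, weight = 5.
  m = 110 → c = 1010011, weight = 4.
  m = 001 → c = 1110100, weight = 4.
  m = 101 → c = 0111000, weight = 3.
  m = 011 → c = 1101011, weight = 5.
  m = 111 → c = 0100111, weight = 4.
Tally weights:
  weight 0: 1 codewords.
  weight 3: 2 codewords.
  weight 4: 3 codewords.
  weight 5: 2 codewords.
Minimum distance d = smallest w > 0 with A_w > 0 = 3.
Sanity: Σ A_w = 8 = 2^3 = 8 ✓.


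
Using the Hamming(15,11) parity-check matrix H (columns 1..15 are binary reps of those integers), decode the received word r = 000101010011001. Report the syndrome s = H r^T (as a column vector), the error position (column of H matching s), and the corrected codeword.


s = (0, 0, 1, 0)^T, error position = 2, corrected codeword c = 010101010011001

Compute s = H r^T mod 2 one row at a time:
  s_1 = 1 + 0 + 0 + 1 + 1 + 0 + 0 + 1 = 4 ≡ 0 (mod 2).
  s_2 = 1 + 0 + 1 + 0 + 1 + 0 + 0 + 1 = 4 ≡ 0 (mod 2).
  s_3 = 0 + 0 + 1 + 0 + 0 + 1 + 0 + 1 = 3 ≡ 1 (mod 2).
  s_4 = 0 + 0 + 0 + 0 + 0 + 1 + 0 + 1 = 2 ≡ 0 (mod 2).
s = (0, 0, 1, 0)^T — this equals column 2 of H (binary 0010), so error is at position 2.
Correct: flip bit 2 of r = 000101010011001 to get c = 010101010011001.


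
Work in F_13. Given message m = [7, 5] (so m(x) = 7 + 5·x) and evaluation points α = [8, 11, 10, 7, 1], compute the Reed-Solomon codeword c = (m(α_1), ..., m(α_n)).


c = [8, 10, 5, 3, 12]

Message polynomial: m(x) = 7 + 5·x (mod 13).
For each evaluation point α_i, compute m(α_i) mod 13:
  α_1 = 8: Horner steps 5 → 8, so m(8) = 8.
  α_2 = 11: Horner steps 5 → 10, so m(11) = 10.
  α_3 = 10: Horner steps 5 → 5, so m(10) = 5.
  α_4 = 7: Horner steps 5 → 3, so m(7) = 3.
  α_5 = 1: Horner steps 5 → 12, so m(1) = 12.
Codeword c = [8, 10, 5, 3, 12] ∈ F_13^5.


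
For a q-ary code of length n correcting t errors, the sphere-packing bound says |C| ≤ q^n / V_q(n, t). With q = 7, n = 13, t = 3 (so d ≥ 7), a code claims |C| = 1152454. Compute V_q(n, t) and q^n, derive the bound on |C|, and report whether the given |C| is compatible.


V_q(n, t) = 64663, q^n = 96889010407, Hamming bound = 1498368, |C| = 1152454 ≤ bound (satisfied).

Step 1: Compute V_q(n, t) = Σ_{j=0}^3 C(n, j) (q−1)^j.
  j = 0: C(13,0)·(6)^0 = 1·1 = 1.
  j = 1: C(13,1)·(6)^1 = 13·6 = 78.
  j = 2: C(13,2)·(6)^2 = 78·36 = 2808.
  j = 3: C(13,3)·(6)^3 = 286·216 = 61776.
  V_q(n, t) = 1 + 78 + 2808 + 61776 = 64663.
Step 2: q^n = 7^13 = 96889010407.
Step 3: Hamming bound ⌊q^n / V_q(n,t)⌋ = ⌊96889010407/64663⌋ = 1498368.
Step 4: Compare |C| = 1152454 to 1498368: satisfied.
The claimed |C| lies below the Hamming bound.


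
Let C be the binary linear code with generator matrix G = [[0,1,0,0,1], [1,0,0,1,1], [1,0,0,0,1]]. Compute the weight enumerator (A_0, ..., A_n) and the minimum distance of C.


Weight distribution: A_0 = 1, A_1 = 1, A_2 = 3, A_3 = 3. Minimum distance d = 1.

Enumerate all 2^3 = 8 messages m ∈ F_2^3.
For each, compute codeword c = mG in F_2^5, then tally its weight.
  m = 000 → c = 00000, weight = 0.
  m = 100 → c = 01001, weight = 2.
  m = 010 → c = 10011, weight = 3.
  m = 110 → c = 11010, weight = 3.
  m = 001 → c = 10001, weight = 2.
  m = 101 → c = 11000, weight = 2.
  m = 011 → c = 00010, weight = 1.
  m = 111 → c = 01011, weight = 3.
Tally weights:
  weight 0: 1 codewords.
  weight 1: 1 codewords.
  weight 2: 3 codewords.
  weight 3: 3 codewords.
Minimum distance d = smallest w > 0 with A_w > 0 = 1.
Sanity: Σ A_w = 8 = 2^3 = 8 ✓.


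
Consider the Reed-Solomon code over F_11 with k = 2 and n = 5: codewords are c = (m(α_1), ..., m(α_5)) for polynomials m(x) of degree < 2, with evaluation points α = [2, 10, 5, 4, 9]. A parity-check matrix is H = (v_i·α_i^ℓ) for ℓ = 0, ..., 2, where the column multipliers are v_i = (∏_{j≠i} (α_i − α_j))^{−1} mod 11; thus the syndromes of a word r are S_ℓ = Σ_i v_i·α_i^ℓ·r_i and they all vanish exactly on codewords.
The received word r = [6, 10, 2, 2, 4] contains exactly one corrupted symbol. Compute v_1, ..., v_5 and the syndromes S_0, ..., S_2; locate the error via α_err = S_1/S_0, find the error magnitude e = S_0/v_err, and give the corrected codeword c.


S = (1, 4, 5), error at position 4, error magnitude e = 6, c = [6, 10, 2, 7, 4].

Step 1: column multipliers v_i = (∏_{j≠i}(α_i − α_j))^{−1} mod 11.
  i = 1 (α = 2): (2−10)(2−5)(2−4)(2−9) = (−8)·(−3)·(−2)·(−7) = 336 ≡ 6, so v_1 = 6^{−1} = 2 (mod 11).
  i = 2 (α = 10): (10−2)(10−5)(10−4)(10−9) = 8·5·6·1 = 240 ≡ 9, so v_2 = 9^{−1} = 5 (mod 11).
  i = 3 (α = 5): (5−2)(5−10)(5−4)(5−9) = 3·(−5)·1·(−4) = 60 ≡ 5, so v_3 = 5^{−1} = 9 (mod 11).
  i = 4 (α = 4): (4−2)(4−10)(4−5)(4−9) = 2·(−6)·(−1)·(−5) = −60 ≡ 6, so v_4 = 6^{−1} = 2 (mod 11).
  i = 5 (α = 9): (9−2)(9−10)(9−5)(9−4) = 7·(−1)·4·5 = −140 ≡ 3, so v_5 = 3^{−1} = 4 (mod 11).
  v = [2, 5, 9, 2, 4].
Step 2: syndromes of r = [6, 10, 2, 2, 4] (all sums mod 11).
  S_0 = Σ v_i r_i = 2·6 + 5·10 + 9·2 + 2·2 + 4·4 = 100 ≡ 1.
  S_1 = Σ v_i α_i r_i = 2·2·6 + 5·10·10 + 9·5·2 + 2·4·2 + 4·9·4 = 774 ≡ 4.
  α_i^2 mod 11 = [4, 1, 3, 5, 4].
  S_2 = Σ v_i α_i^2 r_i = 2·4·6 + 5·1·10 + 9·3·2 + 2·5·2 + 4·4·4 = 236 ≡ 5.
  S = (1, 4, 5) ≠ 0, so r is not a codeword (an error is present).
Step 3: locate the error. For a single error e at position i, S_ℓ = v_i·e·α_i^ℓ, so α_err = S_1/S_0.
  S_0^{−1} = 1^{−1} = 1 (mod 11), so α_err = 4·1 = 4 ≡ 4 = α_4. Error position i = 4.
  Consistency check: S_2/S_1 = 5·3 = 15 ≡ 4 = α_err ✓ (single-error assumption holds).
Step 4: error magnitude e = S_0/v_4 = S_0·∏_{j≠4}(α_4 − α_j) = 1·6 = 6 ≡ 6 (mod 11).
Step 5: correct position 4: c_4 = r_4 − e = 2 − 6 ≡ 7 (mod 11). Hence c = [6, 10, 2, 7, 4].
  Check: interpolating c through the α_i gives m(x) = 5 + 6·x (degree < 2) with m(α_i) = c_i for every i, so c is indeed a codeword.


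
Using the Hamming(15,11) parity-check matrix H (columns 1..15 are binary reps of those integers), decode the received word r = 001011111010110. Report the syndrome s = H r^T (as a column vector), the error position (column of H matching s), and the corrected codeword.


s = (1, 1, 1, 0)^T, error position = 14, corrected codeword c = 001011111010100

Compute s = H r^T mod 2 one row at a time:
  s_1 = 1 + 1 + 0 + 1 + 0 + 1 + 1 + 0 = 5 ≡ 1 (mod 2).
  s_2 = 0 + 1 + 1 + 1 + 0 + 1 + 1 + 0 = 5 ≡ 1 (mod 2).
  s_3 = 0 + 1 + 1 + 1 + 0 + 1 + 1 + 0 = 5 ≡ 1 (mod 2).
  s_4 = 0 + 1 + 1 + 1 + 1 + 1 + 1 + 0 = 6 ≡ 0 (mod 2).
s = (1, 1, 1, 0)^T — this equals column 14 of H (binary 1110), so error is at position 14.
Correct: flip bit 14 of r = 001011111010110 to get c = 001011111010100.


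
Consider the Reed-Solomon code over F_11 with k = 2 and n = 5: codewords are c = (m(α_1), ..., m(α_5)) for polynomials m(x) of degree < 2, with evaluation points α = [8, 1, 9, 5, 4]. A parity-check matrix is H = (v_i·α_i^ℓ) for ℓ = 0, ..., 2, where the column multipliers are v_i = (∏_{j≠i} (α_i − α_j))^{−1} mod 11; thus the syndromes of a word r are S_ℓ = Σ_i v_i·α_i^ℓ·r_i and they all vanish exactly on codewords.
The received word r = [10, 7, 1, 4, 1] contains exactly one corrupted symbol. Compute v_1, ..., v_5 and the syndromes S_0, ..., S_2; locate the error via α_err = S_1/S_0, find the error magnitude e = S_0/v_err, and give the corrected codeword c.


S = (9, 3, 1), error at position 5, error magnitude e = 10, c = [10, 7, 1, 4, 2].

Step 1: column multipliers v_i = (∏_{j≠i}(α_i − α_j))^{−1} mod 11.
  i = 1 (α = 8): (8−1)(8−9)(8−5)(8−4) = 7·(−1)·3·4 = −84 ≡ 4, so v_1 = 4^{−1} = 3 (mod 11).
  i = 2 (α = 1): (1−8)(1−9)(1−5)(1−4) = (−7)·(−8)·(−4)·(−3) = 672 ≡ 1, so v_2 = 1^{−1} = 1 (mod 11).
  i = 3 (α = 9): (9−8)(9−1)(9−5)(9−4) = 1·8·4·5 = 160 ≡ 6, so v_3 = 6^{−1} = 2 (mod 11).
  i = 4 (α = 5): (5−8)(5−1)(5−9)(5−4) = (−3)·4·(−4)·1 = 48 ≡ 4, so v_4 = 4^{−1} = 3 (mod 11).
  i = 5 (α = 4): (4−8)(4−1)(4−9)(4−5) = (−4)·3·(−5)·(−1) = −60 ≡ 6, so v_5 = 6^{−1} = 2 (mod 11).
  v = [3, 1, 2, 3, 2].
Step 2: syndromes of r = [10, 7, 1, 4, 1] (all sums mod 11).
  S_0 = Σ v_i r_i = 3·10 + 1·7 + 2·1 + 3·4 + 2·1 = 53 ≡ 9.
  S_1 = Σ v_i α_i r_i = 3·8·10 + 1·1·7 + 2·9·1 + 3·5·4 + 2·4·1 = 333 ≡ 3.
  α_i^2 mod 11 = [9, 1, 4, 3, 5].
  S_2 = Σ v_i α_i^2 r_i = 3·9·10 + 1·1·7 + 2·4·1 + 3·3·4 + 2·5·1 = 331 ≡ 1.
  S = (9, 3, 1) ≠ 0, so r is not a codeword (an error is present).
Step 3: locate the error. For a single error e at position i, S_ℓ = v_i·e·α_i^ℓ, so α_err = S_1/S_0.
  S_0^{−1} = 9^{−1} = 5 (mod 11), so α_err = 3·5 = 15 ≡ 4 = α_5. Error position i = 5.
  Consistency check: S_2/S_1 = 1·4 = 4 ≡ 4 = α_err ✓ (single-error assumption holds).
Step 4: error magnitude e = S_0/v_5 = S_0·∏_{j≠5}(α_5 − α_j) = 9·6 = 54 ≡ 10 (mod 11).
Step 5: correct position 5: c_5 = r_5 − e = 1 − 10 ≡ 2 (mod 11). Hence c = [10, 7, 1, 4, 2].
  Check: interpolating c through the α_i gives m(x) = 5 + 2·x (degree < 2) with m(α_i) = c_i for every i, so c is indeed a codeword.


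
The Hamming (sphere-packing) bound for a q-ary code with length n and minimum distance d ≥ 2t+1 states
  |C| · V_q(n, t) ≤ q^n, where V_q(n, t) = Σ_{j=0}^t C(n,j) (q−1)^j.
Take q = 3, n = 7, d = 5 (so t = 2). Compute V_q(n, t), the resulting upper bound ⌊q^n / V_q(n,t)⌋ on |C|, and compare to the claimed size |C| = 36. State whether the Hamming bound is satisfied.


V_q(n, t) = 99, q^n = 2187, Hamming bound = 22, |C| = 36 > bound (violated).

Step 1: Compute V_q(n, t) = Σ_{j=0}^2 C(n, j) (q−1)^j.
  j = 0: C(7,0)·(2)^0 = 1·1 = 1.
  j = 1: C(7,1)·(2)^1 = 7·2 = 14.
  j = 2: C(7,2)·(2)^2 = 21·4 = 84.
  V_q(n, t) = 1 + 14 + 84 = 99.
Step 2: q^n = 3^7 = 2187.
Step 3: Hamming bound ⌊q^n / V_q(n,t)⌋ = ⌊2187/99⌋ = 22.
Step 4: Compare |C| = 36 to 22: violated.
The claimed |C| lies above the Hamming bound, so no 3-ary code of length 7 with d ≥ 5 can have 36 codewords.
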